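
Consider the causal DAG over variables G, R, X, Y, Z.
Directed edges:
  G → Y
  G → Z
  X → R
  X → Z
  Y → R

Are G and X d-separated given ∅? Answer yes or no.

Yes — G ⊥ X | ∅.

Bayes-Ball from G | ∅ reaches {R,Y,Z}.
X ∉ reach(G|∅) ⇒ G ⊥ X | ∅.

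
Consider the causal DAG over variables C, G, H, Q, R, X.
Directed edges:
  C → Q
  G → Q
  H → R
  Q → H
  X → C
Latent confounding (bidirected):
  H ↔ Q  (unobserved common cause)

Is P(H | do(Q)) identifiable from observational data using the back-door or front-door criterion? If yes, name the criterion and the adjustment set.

P(H|do(Q)): not identifiable (no BD/FD set).

desc(Q)\{Q}={H,R}; candidates ⊆ {C,G,X}.
Q↔H: latent back-door arc(s) into Q.
size 0: {}; under {} Q still reaches {C,G,H,R,X} ∋ H.
size 1: {C}, {G}, {X}; under {C} Q still reaches {G,H,R} ∋ H.
size 2: {C,G}, {C,X}, {G,X}; under {C,G} Q still reaches {H,R} ∋ H.
Q↔H cannot be blocked by any observed set — no back-door set.
No mediator lies on a directed Q→…→H path.
Neither criterion identifies P(H|do(Q)) in this graph.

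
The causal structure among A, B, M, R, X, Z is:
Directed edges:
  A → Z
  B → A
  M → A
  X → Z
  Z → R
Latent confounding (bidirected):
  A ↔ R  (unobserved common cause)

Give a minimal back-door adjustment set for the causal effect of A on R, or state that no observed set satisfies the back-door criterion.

A→R: no observed back-door set.

desc(A)\{A}={R,Z}; candidates ⊆ {B,M,X}.
A↔R: latent back-door arc(s) into A.
size 0: {}; under {} A still reaches {B,M,R} ∋ R.
size 1: {B}, {M}, {X}; under {B} A still reaches {M,R} ∋ R.
size 2: {B,M}, {B,X}, {M,X}; under {B,M} A still reaches {R} ∋ R.
A↔R cannot be blocked by any observed set — no back-door set.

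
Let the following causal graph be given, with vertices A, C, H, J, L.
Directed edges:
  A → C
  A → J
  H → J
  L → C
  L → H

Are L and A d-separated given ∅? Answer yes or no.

Yes — L ⊥ A | ∅.

Bayes-Ball from L | ∅ reaches {C,H,J}.
A ∉ reach(L|∅) ⇒ L ⊥ A | ∅.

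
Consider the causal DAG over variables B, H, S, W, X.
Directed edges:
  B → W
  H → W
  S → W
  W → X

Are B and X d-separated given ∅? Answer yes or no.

No — B and X are d-connected given ∅.

Bayes-Ball from B | ∅ reaches {W,X}.
X ∈ reach(B|∅) ⇒ B ⊥̸ X | ∅.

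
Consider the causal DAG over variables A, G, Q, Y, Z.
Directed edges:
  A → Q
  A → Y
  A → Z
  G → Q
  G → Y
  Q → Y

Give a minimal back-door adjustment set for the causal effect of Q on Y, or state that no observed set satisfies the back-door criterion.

Q→Y: minimal back-door set {A, G}.

desc(Q)\{Q}={Y}; candidates ⊆ {A,G,Z}.
size 0: {}; under {} Q still reaches {A,G,Y,Z} ∋ Y.
size 1: {A}, {G}, {Z}; under {A} Q still reaches {G,Y} ∋ Y.
{A,G}: Q⊥Y given {A,G} in G with Q→· removed — back-door holds.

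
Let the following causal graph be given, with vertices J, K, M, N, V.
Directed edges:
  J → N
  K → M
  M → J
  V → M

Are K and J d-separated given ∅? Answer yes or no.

No — K and J are d-connected given ∅.

Bayes-Ball from K | ∅ reaches {J,M,N}.
J ∈ reach(K|∅) ⇒ K ⊥̸ J | ∅.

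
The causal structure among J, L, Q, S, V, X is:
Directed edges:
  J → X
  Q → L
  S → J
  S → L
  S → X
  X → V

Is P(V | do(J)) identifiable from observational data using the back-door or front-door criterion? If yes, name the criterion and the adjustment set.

desc(J)\{J}={V,X}; candidates ⊆ {L,Q,S}.
size 0: {}; under {} J still reaches {L,S,V,X} ∋ V.
{S}: J⊥V given {S} in G with J→· removed — back-door holds.
P(V|do(J)) = Σ_{S} P(V|J,S)·P(S).

P(V|do(J)): backdoor, adjust for {S}.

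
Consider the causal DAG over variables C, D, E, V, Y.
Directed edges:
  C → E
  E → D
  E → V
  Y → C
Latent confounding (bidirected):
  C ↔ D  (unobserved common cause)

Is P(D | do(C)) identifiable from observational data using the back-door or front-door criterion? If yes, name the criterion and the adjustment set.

desc(C)\{C}={D,E,V}; candidates ⊆ {Y}.
C↔D: latent back-door arc(s) into C.
size 0: {}; under {} C still reaches {D,Y} ∋ D.
size 1: {Y}; under {Y} C still reaches {D} ∋ D.
C↔D cannot be blocked by any observed set — no back-door set.
{E}: (i) intercepts every directed C→D path; (ii) no back-door C→{E}; (iii) {C} blocks every back-door {E}→D. Front-door holds.
P(D|do(C)) = Σ_{E} P(E|C) Σ_{C'} P(D|E,C')P(C').

P(D|do(C)): frontdoor, adjust for {E}.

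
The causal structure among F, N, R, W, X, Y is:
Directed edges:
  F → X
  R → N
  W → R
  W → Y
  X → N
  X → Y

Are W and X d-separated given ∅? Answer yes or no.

Bayes-Ball from W | ∅ reaches {N,R,Y}.
X ∉ reach(W|∅) ⇒ W ⊥ X | ∅.

Yes — W ⊥ X | ∅.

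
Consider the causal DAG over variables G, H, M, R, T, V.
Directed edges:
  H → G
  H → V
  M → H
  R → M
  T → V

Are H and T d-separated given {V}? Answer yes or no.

Bayes-Ball from H | {V} reaches {G,M,R,T}.
T ∈ reach(H|{V}) ⇒ H ⊥̸ T | {V}.

No — H and T are d-connected given {V}.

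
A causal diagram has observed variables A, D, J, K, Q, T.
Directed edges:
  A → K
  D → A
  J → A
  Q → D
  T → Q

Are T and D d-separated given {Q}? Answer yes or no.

Bayes-Ball from T | {Q} reaches ∅.
D ∉ reach(T|{Q}) ⇒ T ⊥ D | {Q}.

Yes — T ⊥ D | {Q}.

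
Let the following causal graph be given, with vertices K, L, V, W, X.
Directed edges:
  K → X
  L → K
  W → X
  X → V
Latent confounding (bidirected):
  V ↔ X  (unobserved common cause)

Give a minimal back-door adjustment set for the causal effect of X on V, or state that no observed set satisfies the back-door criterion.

desc(X)\{X}={V}; candidates ⊆ {K,L,W}.
X↔V: latent back-door arc(s) into X.
size 0: {}; under {} X still reaches {K,L,V,W} ∋ V.
size 1: {K}, {L}, {W}; under {K} X still reaches {V,W} ∋ V.
size 2: {K,L}, {K,W}, {L,W}; under {K,L} X still reaches {V,W} ∋ V.
X↔V cannot be blocked by any observed set — no back-door set.

X→V: no observed back-door set.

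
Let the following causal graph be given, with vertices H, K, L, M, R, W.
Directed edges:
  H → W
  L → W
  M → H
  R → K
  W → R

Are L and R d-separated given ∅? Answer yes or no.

Bayes-Ball from L | ∅ reaches {K,R,W}.
R ∈ reach(L|∅) ⇒ L ⊥̸ R | ∅.

No — L and R are d-connected given ∅.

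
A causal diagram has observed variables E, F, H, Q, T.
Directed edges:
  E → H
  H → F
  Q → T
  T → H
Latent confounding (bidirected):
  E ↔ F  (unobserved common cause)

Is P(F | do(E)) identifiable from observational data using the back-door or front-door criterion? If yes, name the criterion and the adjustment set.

P(F|do(E)): frontdoor, adjust for {H}.

desc(E)\{E}={F,H}; candidates ⊆ {Q,T}.
E↔F: latent back-door arc(s) into E.
size 0: {}; under {} E still reaches {F} ∋ F.
size 1: {Q}, {T}; under {Q} E still reaches {F} ∋ F.
size 2: {Q,T}; under {Q,T} E still reaches {F} ∋ F.
E↔F cannot be blocked by any observed set — no back-door set.
{H}: (i) intercepts every directed E→F path; (ii) no back-door E→{H}; (iii) {E} blocks every back-door {H}→F. Front-door holds.
P(F|do(E)) = Σ_{H} P(H|E) Σ_{E'} P(F|H,E')P(E').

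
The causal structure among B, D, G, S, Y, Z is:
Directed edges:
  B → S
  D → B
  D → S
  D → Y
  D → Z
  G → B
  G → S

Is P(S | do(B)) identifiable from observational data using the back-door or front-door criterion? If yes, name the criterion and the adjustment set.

desc(B)\{B}={S}; candidates ⊆ {D,G,Y,Z}.
size 0: {}; under {} B still reaches {D,G,S,Y,Z} ∋ S.
size 1: {D}, {G}, {Y} …(+1); under {D} B still reaches {G,S} ∋ S.
{D,G}: B⊥S given {D,G} in G with B→· removed — back-door holds.
P(S|do(B)) = Σ_{D,G} P(S|B,D,G)·P(D,G).

P(S|do(B)): backdoor, adjust for {D, G}.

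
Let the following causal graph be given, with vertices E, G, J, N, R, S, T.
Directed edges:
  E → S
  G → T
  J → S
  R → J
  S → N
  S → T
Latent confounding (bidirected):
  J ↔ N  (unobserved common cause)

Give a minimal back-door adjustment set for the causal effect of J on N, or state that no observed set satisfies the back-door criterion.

desc(J)\{J}={N,S,T}; candidates ⊆ {E,G,R}.
J↔N: latent back-door arc(s) into J.
size 0: {}; under {} J still reaches {N,R} ∋ N.
size 1: {E}, {G}, {R}; under {E} J still reaches {N,R} ∋ N.
size 2: {E,G}, {E,R}, {G,R}; under {E,G} J still reaches {N,R} ∋ N.
J↔N cannot be blocked by any observed set — no back-door set.

J→N: no observed back-door set.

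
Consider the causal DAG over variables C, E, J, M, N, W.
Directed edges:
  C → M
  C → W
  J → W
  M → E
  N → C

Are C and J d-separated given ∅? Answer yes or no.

Bayes-Ball from C | ∅ reaches {E,M,N,W}.
J ∉ reach(C|∅) ⇒ C ⊥ J | ∅.

Yes — C ⊥ J | ∅.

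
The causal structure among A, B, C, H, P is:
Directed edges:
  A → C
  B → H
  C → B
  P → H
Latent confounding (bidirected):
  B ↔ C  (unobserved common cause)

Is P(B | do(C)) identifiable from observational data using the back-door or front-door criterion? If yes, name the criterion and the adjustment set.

P(B|do(C)): not identifiable (no BD/FD set).

desc(C)\{C}={B,H}; candidates ⊆ {A,P}.
C↔B: latent back-door arc(s) into C.
size 0: {}; under {} C still reaches {A,B,H} ∋ B.
size 1: {A}, {P}; under {A} C still reaches {B,H} ∋ B.
size 2: {A,P}; under {A,P} C still reaches {B,H} ∋ B.
C↔B cannot be blocked by any observed set — no back-door set.
No mediator lies on a directed C→…→B path.
Neither criterion identifies P(B|do(C)) in this graph.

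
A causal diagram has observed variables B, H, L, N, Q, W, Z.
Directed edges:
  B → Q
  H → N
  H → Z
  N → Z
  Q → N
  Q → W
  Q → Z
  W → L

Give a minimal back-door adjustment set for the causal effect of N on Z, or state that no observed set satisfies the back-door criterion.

desc(N)\{N}={Z}; candidates ⊆ {B,H,L,Q,W}.
size 0: {}; under {} N still reaches {B,H,L,Q,W,Z} ∋ Z.
size 1: {B}, {H}, {L} …(+2); under {B} N still reaches {H,L,Q,W,Z} ∋ Z.
{H,Q}: N⊥Z given {H,Q} in G with N→· removed — back-door holds.

N→Z: minimal back-door set {H, Q}.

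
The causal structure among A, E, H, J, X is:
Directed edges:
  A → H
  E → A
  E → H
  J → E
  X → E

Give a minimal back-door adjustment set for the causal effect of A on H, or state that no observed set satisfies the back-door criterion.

desc(A)\{A}={H}; candidates ⊆ {E,J,X}.
size 0: {}; under {} A still reaches {E,H,J,X} ∋ H.
{E}: A⊥H given {E} in G with A→· removed — back-door holds.

A→H: minimal back-door set {E}.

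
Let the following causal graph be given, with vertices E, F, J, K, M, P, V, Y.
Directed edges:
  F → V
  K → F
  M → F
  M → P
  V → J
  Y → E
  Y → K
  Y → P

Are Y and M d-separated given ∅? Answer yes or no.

Yes — Y ⊥ M | ∅.

Bayes-Ball from Y | ∅ reaches {E,F,J,K,P,V}.
M ∉ reach(Y|∅) ⇒ Y ⊥ M | ∅.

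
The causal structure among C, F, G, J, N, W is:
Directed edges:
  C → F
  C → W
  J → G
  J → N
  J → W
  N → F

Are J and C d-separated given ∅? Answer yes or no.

Bayes-Ball from J | ∅ reaches {F,G,N,W}.
C ∉ reach(J|∅) ⇒ J ⊥ C | ∅.

Yes — J ⊥ C | ∅.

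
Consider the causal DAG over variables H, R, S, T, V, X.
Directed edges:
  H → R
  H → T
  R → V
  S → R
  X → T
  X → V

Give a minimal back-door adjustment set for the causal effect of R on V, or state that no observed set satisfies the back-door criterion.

desc(R)\{R}={V}; candidates ⊆ {H,S,T,X}.
∅: R⊥V given ∅ in G with R→· removed — back-door holds.

R→V: minimal back-door set ∅.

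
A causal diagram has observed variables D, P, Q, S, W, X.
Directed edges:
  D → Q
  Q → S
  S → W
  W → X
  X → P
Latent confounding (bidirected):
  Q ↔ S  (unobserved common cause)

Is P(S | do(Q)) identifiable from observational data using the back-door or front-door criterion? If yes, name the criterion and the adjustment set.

P(S|do(Q)): not identifiable (no BD/FD set).

desc(Q)\{Q}={P,S,W,X}; candidates ⊆ {D}.
Q↔S: latent back-door arc(s) into Q.
size 0: {}; under {} Q still reaches {D,P,S,W,X} ∋ S.
size 1: {D}; under {D} Q still reaches {P,S,W,X} ∋ S.
Q↔S cannot be blocked by any observed set — no back-door set.
No mediator lies on a directed Q→…→S path.
Neither criterion identifies P(S|do(Q)) in this graph.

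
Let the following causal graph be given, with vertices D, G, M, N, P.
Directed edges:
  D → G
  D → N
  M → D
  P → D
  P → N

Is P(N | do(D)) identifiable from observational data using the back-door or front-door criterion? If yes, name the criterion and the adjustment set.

desc(D)\{D}={G,N}; candidates ⊆ {M,P}.
size 0: {}; under {} D still reaches {M,N,P} ∋ N.
{P}: D⊥N given {P} in G with D→· removed — back-door holds.
P(N|do(D)) = Σ_{P} P(N|D,P)·P(P).

P(N|do(D)): backdoor, adjust for {P}.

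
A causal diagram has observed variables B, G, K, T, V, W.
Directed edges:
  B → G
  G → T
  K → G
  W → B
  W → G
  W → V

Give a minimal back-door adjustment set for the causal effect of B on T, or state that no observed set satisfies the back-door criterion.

B→T: minimal back-door set {W}.

desc(B)\{B}={G,T}; candidates ⊆ {K,V,W}.
size 0: {}; under {} B still reaches {G,T,V,W} ∋ T.
{W}: B⊥T given {W} in G with B→· removed — back-door holds.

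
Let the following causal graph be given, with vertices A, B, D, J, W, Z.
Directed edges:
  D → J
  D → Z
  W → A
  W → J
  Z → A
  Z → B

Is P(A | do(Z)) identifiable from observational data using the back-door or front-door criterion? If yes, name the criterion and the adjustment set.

desc(Z)\{Z}={A,B}; candidates ⊆ {D,J,W}.
∅: Z⊥A given ∅ in G with Z→· removed — back-door holds.
P(A|do(Z)) = P(A|Z) — no adjustment needed.

P(A|do(Z)): backdoor, adjust for ∅.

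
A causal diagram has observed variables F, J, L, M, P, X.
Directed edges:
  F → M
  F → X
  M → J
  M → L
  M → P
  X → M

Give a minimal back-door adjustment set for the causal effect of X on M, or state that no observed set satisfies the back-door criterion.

X→M: minimal back-door set {F}.

desc(X)\{X}={J,L,M,P}; candidates ⊆ {F}.
size 0: {}; under {} X still reaches {F,J,L,M,P} ∋ M.
{F}: X⊥M given {F} in G with X→· removed — back-door holds.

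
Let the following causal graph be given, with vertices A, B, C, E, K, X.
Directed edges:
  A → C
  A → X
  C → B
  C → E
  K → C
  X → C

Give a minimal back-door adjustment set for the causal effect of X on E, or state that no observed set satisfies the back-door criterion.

desc(X)\{X}={B,C,E}; candidates ⊆ {A,K}.
size 0: {}; under {} X still reaches {A,B,C,E} ∋ E.
{A}: X⊥E given {A} in G with X→· removed — back-door holds.

X→E: minimal back-door set {A}.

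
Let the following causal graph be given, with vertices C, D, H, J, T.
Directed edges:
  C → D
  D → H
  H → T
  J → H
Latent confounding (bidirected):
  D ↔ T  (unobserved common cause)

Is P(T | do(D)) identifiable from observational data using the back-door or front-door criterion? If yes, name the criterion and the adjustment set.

desc(D)\{D}={H,T}; candidates ⊆ {C,J}.
D↔T: latent back-door arc(s) into D.
size 0: {}; under {} D still reaches {C,T} ∋ T.
size 1: {C}, {J}; under {C} D still reaches {T} ∋ T.
size 2: {C,J}; under {C,J} D still reaches {T} ∋ T.
D↔T cannot be blocked by any observed set — no back-door set.
{H}: (i) intercepts every directed D→T path; (ii) no back-door D→{H}; (iii) {D} blocks every back-door {H}→T. Front-door holds.
P(T|do(D)) = Σ_{H} P(H|D) Σ_{D'} P(T|H,D')P(D').

P(T|do(D)): frontdoor, adjust for {H}.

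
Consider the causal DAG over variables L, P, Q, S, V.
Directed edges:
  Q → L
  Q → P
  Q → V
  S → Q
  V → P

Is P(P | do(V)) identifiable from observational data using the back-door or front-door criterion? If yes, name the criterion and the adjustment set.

desc(V)\{V}={P}; candidates ⊆ {L,Q,S}.
size 0: {}; under {} V still reaches {L,P,Q,S} ∋ P.
{Q}: V⊥P given {Q} in G with V→· removed — back-door holds.
P(P|do(V)) = Σ_{Q} P(P|V,Q)·P(Q).

P(P|do(V)): backdoor, adjust for {Q}.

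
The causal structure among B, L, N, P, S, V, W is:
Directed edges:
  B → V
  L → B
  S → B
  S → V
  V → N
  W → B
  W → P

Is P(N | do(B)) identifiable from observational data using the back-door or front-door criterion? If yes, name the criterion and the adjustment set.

desc(B)\{B}={N,V}; candidates ⊆ {L,P,S,W}.
size 0: {}; under {} B still reaches {L,N,P,S,V,W} ∋ N.
{S}: B⊥N given {S} in G with B→· removed — back-door holds.
P(N|do(B)) = Σ_{S} P(N|B,S)·P(S).

P(N|do(B)): backdoor, adjust for {S}.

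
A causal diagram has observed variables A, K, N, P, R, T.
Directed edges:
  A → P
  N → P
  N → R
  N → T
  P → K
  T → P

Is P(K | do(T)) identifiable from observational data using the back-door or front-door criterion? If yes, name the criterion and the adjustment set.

P(K|do(T)): backdoor, adjust for {N}.

desc(T)\{T}={K,P}; candidates ⊆ {A,N,R}.
size 0: {}; under {} T still reaches {K,N,P,R} ∋ K.
{N}: T⊥K given {N} in G with T→· removed — back-door holds.
P(K|do(T)) = Σ_{N} P(K|T,N)·P(N).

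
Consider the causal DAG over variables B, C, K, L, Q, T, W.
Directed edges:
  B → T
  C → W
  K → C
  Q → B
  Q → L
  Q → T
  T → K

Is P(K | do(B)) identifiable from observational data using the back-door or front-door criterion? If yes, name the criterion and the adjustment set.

P(K|do(B)): backdoor, adjust for {Q}.

desc(B)\{B}={C,K,T,W}; candidates ⊆ {L,Q}.
size 0: {}; under {} B still reaches {C,K,L,Q,T,W} ∋ K.
{Q}: B⊥K given {Q} in G with B→· removed — back-door holds.
P(K|do(B)) = Σ_{Q} P(K|B,Q)·P(Q).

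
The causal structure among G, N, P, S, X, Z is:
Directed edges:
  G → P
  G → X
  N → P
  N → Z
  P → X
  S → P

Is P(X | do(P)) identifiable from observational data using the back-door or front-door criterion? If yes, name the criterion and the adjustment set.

P(X|do(P)): backdoor, adjust for {G}.

desc(P)\{P}={X}; candidates ⊆ {G,N,S,Z}.
size 0: {}; under {} P still reaches {G,N,S,X,Z} ∋ X.
{G}: P⊥X given {G} in G with P→· removed — back-door holds.
P(X|do(P)) = Σ_{G} P(X|P,G)·P(G).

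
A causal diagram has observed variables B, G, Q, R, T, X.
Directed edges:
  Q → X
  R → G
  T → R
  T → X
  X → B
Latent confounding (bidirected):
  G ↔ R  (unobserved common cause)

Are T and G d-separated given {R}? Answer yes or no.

No — T and G are d-connected given {R}.

Bayes-Ball from T | {R} reaches {B,G,X}.
G ∈ reach(T|{R}) ⇒ T ⊥̸ G | {R}.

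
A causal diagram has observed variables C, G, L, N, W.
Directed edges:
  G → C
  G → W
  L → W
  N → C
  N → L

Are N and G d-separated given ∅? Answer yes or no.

Yes — N ⊥ G | ∅.

Bayes-Ball from N | ∅ reaches {C,L,W}.
G ∉ reach(N|∅) ⇒ N ⊥ G | ∅.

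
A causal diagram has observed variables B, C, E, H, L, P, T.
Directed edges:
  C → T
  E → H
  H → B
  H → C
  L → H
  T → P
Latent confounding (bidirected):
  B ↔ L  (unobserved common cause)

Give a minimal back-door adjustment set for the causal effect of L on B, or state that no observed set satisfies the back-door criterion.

desc(L)\{L}={B,C,H,P,T}; candidates ⊆ {E}.
L↔B: latent back-door arc(s) into L.
size 0: {}; under {} L still reaches {B} ∋ B.
size 1: {E}; under {E} L still reaches {B} ∋ B.
L↔B cannot be blocked by any observed set — no back-door set.

L→B: no observed back-door set.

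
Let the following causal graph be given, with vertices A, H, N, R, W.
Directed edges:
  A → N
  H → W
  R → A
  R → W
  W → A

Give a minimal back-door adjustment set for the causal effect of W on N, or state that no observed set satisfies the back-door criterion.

desc(W)\{W}={A,N}; candidates ⊆ {H,R}.
size 0: {}; under {} W still reaches {A,H,N,R} ∋ N.
{R}: W⊥N given {R} in G with W→· removed — back-door holds.

W→N: minimal back-door set {R}.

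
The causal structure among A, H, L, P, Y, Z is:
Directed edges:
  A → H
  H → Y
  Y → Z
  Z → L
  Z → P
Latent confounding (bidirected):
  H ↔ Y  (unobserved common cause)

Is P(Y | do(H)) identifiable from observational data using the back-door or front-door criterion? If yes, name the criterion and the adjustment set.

P(Y|do(H)): not identifiable (no BD/FD set).

desc(H)\{H}={L,P,Y,Z}; candidates ⊆ {A}.
H↔Y: latent back-door arc(s) into H.
size 0: {}; under {} H still reaches {A,L,P,Y,Z} ∋ Y.
size 1: {A}; under {A} H still reaches {L,P,Y,Z} ∋ Y.
H↔Y cannot be blocked by any observed set — no back-door set.
No mediator lies on a directed H→…→Y path.
Neither criterion identifies P(Y|do(H)) in this graph.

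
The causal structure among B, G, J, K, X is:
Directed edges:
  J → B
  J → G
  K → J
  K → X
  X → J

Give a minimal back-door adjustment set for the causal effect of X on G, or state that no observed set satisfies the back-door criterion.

X→G: minimal back-door set {K}.

desc(X)\{X}={B,G,J}; candidates ⊆ {K}.
size 0: {}; under {} X still reaches {B,G,J,K} ∋ G.
{K}: X⊥G given {K} in G with X→· removed — back-door holds.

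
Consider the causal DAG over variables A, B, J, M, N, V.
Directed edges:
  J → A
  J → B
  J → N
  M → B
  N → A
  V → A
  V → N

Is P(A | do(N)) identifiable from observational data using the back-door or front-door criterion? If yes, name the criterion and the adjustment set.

P(A|do(N)): backdoor, adjust for {J, V}.

desc(N)\{N}={A}; candidates ⊆ {B,J,M,V}.
size 0: {}; under {} N still reaches {A,B,J,V} ∋ A.
size 1: {B}, {J}, {M} …(+1); under {B} N still reaches {A,J,M,V} ∋ A.
{J,V}: N⊥A given {J,V} in G with N→· removed — back-door holds.
P(A|do(N)) = Σ_{J,V} P(A|N,J,V)·P(J,V).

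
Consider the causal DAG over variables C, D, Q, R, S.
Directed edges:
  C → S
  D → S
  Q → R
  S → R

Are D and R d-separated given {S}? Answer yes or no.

Bayes-Ball from D | {S} reaches {C}.
R ∉ reach(D|{S}) ⇒ D ⊥ R | {S}.

Yes — D ⊥ R | {S}.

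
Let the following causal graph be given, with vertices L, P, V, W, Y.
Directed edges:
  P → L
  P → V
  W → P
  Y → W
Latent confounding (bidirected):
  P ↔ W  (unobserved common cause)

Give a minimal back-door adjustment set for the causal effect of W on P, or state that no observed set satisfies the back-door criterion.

desc(W)\{W}={L,P,V}; candidates ⊆ {Y}.
W↔P: latent back-door arc(s) into W.
size 0: {}; under {} W still reaches {L,P,V,Y} ∋ P.
size 1: {Y}; under {Y} W still reaches {L,P,V} ∋ P.
W↔P cannot be blocked by any observed set — no back-door set.

W→P: no observed back-door set.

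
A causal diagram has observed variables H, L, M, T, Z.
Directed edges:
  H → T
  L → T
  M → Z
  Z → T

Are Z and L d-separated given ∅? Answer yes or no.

Yes — Z ⊥ L | ∅.

Bayes-Ball from Z | ∅ reaches {M,T}.
L ∉ reach(Z|∅) ⇒ Z ⊥ L | ∅.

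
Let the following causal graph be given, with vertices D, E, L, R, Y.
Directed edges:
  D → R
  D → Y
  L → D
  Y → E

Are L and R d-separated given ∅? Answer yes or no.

No — L and R are d-connected given ∅.

Bayes-Ball from L | ∅ reaches {D,E,R,Y}.
R ∈ reach(L|∅) ⇒ L ⊥̸ R | ∅.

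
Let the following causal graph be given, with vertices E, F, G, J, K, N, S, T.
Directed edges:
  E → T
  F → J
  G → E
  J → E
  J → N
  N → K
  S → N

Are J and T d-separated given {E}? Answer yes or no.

Yes — J ⊥ T | {E}.

Bayes-Ball from J | {E} reaches {F,G,K,N}.
T ∉ reach(J|{E}) ⇒ J ⊥ T | {E}.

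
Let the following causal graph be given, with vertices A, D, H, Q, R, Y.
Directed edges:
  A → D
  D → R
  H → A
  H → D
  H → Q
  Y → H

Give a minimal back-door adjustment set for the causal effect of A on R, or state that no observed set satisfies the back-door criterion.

desc(A)\{A}={D,R}; candidates ⊆ {H,Q,Y}.
size 0: {}; under {} A still reaches {D,H,Q,R,Y} ∋ R.
{H}: A⊥R given {H} in G with A→· removed — back-door holds.

A→R: minimal back-door set {H}.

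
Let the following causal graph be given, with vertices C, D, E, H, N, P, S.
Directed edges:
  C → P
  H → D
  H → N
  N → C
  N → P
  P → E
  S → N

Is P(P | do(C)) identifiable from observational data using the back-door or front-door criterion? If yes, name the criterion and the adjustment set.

desc(C)\{C}={E,P}; candidates ⊆ {D,H,N,S}.
size 0: {}; under {} C still reaches {D,E,H,N,P,S} ∋ P.
{N}: C⊥P given {N} in G with C→· removed — back-door holds.
P(P|do(C)) = Σ_{N} P(P|C,N)·P(N).

P(P|do(C)): backdoor, adjust for {N}.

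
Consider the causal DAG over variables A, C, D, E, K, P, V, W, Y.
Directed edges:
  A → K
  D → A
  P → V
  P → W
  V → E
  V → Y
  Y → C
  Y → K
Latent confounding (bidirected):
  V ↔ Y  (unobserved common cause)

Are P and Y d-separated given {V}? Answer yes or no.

No — P and Y are d-connected given {V}.

Bayes-Ball from P | {V} reaches {C,K,W,Y}.
Y ∈ reach(P|{V}) ⇒ P ⊥̸ Y | {V}.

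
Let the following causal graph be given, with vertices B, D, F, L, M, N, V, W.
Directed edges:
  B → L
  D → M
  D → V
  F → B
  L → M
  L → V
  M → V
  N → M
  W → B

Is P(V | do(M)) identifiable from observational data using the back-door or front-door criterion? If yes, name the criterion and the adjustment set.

P(V|do(M)): backdoor, adjust for {D, L}.

desc(M)\{M}={V}; candidates ⊆ {B,D,F,L,N,W}.
size 0: {}; under {} M still reaches {B,D,F,L,N,V,W} ∋ V.
size 1: {B}, {D}, {F} …(+3); under {B} M still reaches {D,L,N,V} ∋ V.
{D,L}: M⊥V given {D,L} in G with M→· removed — back-door holds.
P(V|do(M)) = Σ_{D,L} P(V|M,D,L)·P(D,L).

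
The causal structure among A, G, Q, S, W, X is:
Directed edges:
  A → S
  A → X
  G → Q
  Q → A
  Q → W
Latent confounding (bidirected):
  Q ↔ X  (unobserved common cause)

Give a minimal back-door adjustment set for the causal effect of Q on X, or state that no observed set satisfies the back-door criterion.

Q→X: no observed back-door set.

desc(Q)\{Q}={A,S,W,X}; candidates ⊆ {G}.
Q↔X: latent back-door arc(s) into Q.
size 0: {}; under {} Q still reaches {G,X} ∋ X.
size 1: {G}; under {G} Q still reaches {X} ∋ X.
Q↔X cannot be blocked by any observed set — no back-door set.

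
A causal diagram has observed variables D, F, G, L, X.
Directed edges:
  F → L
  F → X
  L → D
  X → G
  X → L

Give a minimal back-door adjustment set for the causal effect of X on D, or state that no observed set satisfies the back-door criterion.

desc(X)\{X}={D,G,L}; candidates ⊆ {F}.
size 0: {}; under {} X still reaches {D,F,L} ∋ D.
{F}: X⊥D given {F} in G with X→· removed — back-door holds.

X→D: minimal back-door set {F}.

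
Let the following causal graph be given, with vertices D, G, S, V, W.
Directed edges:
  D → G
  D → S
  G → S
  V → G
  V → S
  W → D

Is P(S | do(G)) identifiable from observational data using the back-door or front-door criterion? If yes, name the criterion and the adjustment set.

P(S|do(G)): backdoor, adjust for {D, V}.

desc(G)\{G}={S}; candidates ⊆ {D,V,W}.
size 0: {}; under {} G still reaches {D,S,V,W} ∋ S.
size 1: {D}, {V}, {W}; under {D} G still reaches {S,V} ∋ S.
{D,V}: G⊥S given {D,V} in G with G→· removed — back-door holds.
P(S|do(G)) = Σ_{D,V} P(S|G,D,V)·P(D,V).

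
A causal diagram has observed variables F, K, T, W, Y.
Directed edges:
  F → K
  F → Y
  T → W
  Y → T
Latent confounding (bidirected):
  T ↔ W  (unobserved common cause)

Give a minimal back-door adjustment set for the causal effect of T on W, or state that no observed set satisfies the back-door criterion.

T→W: no observed back-door set.

desc(T)\{T}={W}; candidates ⊆ {F,K,Y}.
T↔W: latent back-door arc(s) into T.
size 0: {}; under {} T still reaches {F,K,W,Y} ∋ W.
size 1: {F}, {K}, {Y}; under {F} T still reaches {W,Y} ∋ W.
size 2: {F,K}, {F,Y}, {K,Y}; under {F,K} T still reaches {W,Y} ∋ W.
T↔W cannot be blocked by any observed set — no back-door set.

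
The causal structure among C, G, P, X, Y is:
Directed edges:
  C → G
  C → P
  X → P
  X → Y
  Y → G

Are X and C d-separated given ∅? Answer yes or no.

Bayes-Ball from X | ∅ reaches {G,P,Y}.
C ∉ reach(X|∅) ⇒ X ⊥ C | ∅.

Yes — X ⊥ C | ∅.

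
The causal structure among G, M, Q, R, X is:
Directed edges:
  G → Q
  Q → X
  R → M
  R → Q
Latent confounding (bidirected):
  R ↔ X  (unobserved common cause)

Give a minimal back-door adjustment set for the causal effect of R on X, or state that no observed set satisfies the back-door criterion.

R→X: no observed back-door set.

desc(R)\{R}={M,Q,X}; candidates ⊆ {G}.
R↔X: latent back-door arc(s) into R.
size 0: {}; under {} R still reaches {X} ∋ X.
size 1: {G}; under {G} R still reaches {X} ∋ X.
R↔X cannot be blocked by any observed set — no back-door set.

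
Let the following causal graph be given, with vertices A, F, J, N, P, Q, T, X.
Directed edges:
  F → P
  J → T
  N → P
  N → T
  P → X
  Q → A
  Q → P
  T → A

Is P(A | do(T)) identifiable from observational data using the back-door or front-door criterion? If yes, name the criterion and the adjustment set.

desc(T)\{T}={A}; candidates ⊆ {F,J,N,P,Q,X}.
∅: T⊥A given ∅ in G with T→· removed — back-door holds.
P(A|do(T)) = P(A|T) — no adjustment needed.

P(A|do(T)): backdoor, adjust for ∅.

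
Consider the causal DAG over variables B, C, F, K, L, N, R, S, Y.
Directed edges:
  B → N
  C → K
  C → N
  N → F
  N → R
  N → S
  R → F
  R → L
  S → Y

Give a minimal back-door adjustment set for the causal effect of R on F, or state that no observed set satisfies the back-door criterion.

desc(R)\{R}={F,L}; candidates ⊆ {B,C,K,N,S,Y}.
size 0: {}; under {} R still reaches {B,C,F,K,N,S,Y} ∋ F.
{N}: R⊥F given {N} in G with R→· removed — back-door holds.

R→F: minimal back-door set {N}.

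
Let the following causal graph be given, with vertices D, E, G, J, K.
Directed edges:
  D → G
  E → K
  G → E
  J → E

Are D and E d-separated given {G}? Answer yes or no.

Yes — D ⊥ E | {G}.

Bayes-Ball from D | {G} reaches ∅.
E ∉ reach(D|{G}) ⇒ D ⊥ E | {G}.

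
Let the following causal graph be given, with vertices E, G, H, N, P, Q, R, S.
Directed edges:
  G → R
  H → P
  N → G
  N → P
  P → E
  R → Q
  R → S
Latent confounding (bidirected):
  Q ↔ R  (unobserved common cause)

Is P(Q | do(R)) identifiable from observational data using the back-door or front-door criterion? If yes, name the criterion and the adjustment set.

P(Q|do(R)): not identifiable (no BD/FD set).

desc(R)\{R}={Q,S}; candidates ⊆ {E,G,H,N,P}.
R↔Q: latent back-door arc(s) into R.
size 0: {}; under {} R still reaches {E,G,N,P,Q} ∋ Q.
size 1: {E}, {G}, {H} …(+2); under {E} R still reaches {G,H,N,P,Q} ∋ Q.
size 2: {E,G}, {E,H}, {E,N} …(+7); under {E,G} R still reaches {Q} ∋ Q.
R↔Q cannot be blocked by any observed set — no back-door set.
No mediator lies on a directed R→…→Q path.
Neither criterion identifies P(Q|do(R)) in this graph.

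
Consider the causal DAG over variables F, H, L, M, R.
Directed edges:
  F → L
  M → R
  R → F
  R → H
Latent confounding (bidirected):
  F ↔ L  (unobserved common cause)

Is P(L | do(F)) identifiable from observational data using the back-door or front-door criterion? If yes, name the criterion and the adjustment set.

desc(F)\{F}={L}; candidates ⊆ {H,M,R}.
F↔L: latent back-door arc(s) into F.
size 0: {}; under {} F still reaches {H,L,M,R} ∋ L.
size 1: {H}, {M}, {R}; under {H} F still reaches {L,M,R} ∋ L.
size 2: {H,M}, {H,R}, {M,R}; under {H,M} F still reaches {L,R} ∋ L.
F↔L cannot be blocked by any observed set — no back-door set.
No mediator lies on a directed F→…→L path.
Neither criterion identifies P(L|do(F)) in this graph.

P(L|do(F)): not identifiable (no BD/FD set).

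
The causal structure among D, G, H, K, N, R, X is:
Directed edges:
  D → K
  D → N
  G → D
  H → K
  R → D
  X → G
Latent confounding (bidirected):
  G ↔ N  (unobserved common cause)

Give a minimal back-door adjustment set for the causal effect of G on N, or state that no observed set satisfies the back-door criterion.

G→N: no observed back-door set.

desc(G)\{G}={D,K,N}; candidates ⊆ {H,R,X}.
G↔N: latent back-door arc(s) into G.
size 0: {}; under {} G still reaches {N,X} ∋ N.
size 1: {H}, {R}, {X}; under {H} G still reaches {N,X} ∋ N.
size 2: {H,R}, {H,X}, {R,X}; under {H,R} G still reaches {N,X} ∋ N.
G↔N cannot be blocked by any observed set — no back-door set.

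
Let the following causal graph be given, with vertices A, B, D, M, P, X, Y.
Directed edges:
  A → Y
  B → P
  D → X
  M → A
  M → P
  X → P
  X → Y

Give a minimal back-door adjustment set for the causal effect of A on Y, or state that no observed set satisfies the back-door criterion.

desc(A)\{A}={Y}; candidates ⊆ {B,D,M,P,X}.
∅: A⊥Y given ∅ in G with A→· removed — back-door holds.

A→Y: minimal back-door set ∅.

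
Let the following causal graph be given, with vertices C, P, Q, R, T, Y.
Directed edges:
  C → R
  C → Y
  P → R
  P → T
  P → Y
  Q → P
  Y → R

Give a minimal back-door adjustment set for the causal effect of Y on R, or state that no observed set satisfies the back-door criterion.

desc(Y)\{Y}={R}; candidates ⊆ {C,P,Q,T}.
size 0: {}; under {} Y still reaches {C,P,Q,R,T} ∋ R.
size 1: {C}, {P}, {Q} …(+1); under {C} Y still reaches {P,Q,R,T} ∋ R.
{C,P}: Y⊥R given {C,P} in G with Y→· removed — back-door holds.

Y→R: minimal back-door set {C, P}.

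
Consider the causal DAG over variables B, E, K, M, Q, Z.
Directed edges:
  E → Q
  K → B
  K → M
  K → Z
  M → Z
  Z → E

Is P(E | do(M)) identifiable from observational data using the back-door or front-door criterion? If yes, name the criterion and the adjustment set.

desc(M)\{M}={E,Q,Z}; candidates ⊆ {B,K}.
size 0: {}; under {} M still reaches {B,E,K,Q,Z} ∋ E.
{K}: M⊥E given {K} in G with M→· removed — back-door holds.
P(E|do(M)) = Σ_{K} P(E|M,K)·P(K).

P(E|do(M)): backdoor, adjust for {K}.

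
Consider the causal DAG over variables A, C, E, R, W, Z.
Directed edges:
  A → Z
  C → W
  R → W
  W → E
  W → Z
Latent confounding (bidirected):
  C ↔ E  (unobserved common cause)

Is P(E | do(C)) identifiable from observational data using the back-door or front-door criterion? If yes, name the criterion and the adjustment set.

P(E|do(C)): frontdoor, adjust for {W}.

desc(C)\{C}={E,W,Z}; candidates ⊆ {A,R}.
C↔E: latent back-door arc(s) into C.
size 0: {}; under {} C still reaches {E} ∋ E.
size 1: {A}, {R}; under {A} C still reaches {E} ∋ E.
size 2: {A,R}; under {A,R} C still reaches {E} ∋ E.
C↔E cannot be blocked by any observed set — no back-door set.
{W}: (i) intercepts every directed C→E path; (ii) no back-door C→{W}; (iii) {C} blocks every back-door {W}→E. Front-door holds.
P(E|do(C)) = Σ_{W} P(W|C) Σ_{C'} P(E|W,C')P(C').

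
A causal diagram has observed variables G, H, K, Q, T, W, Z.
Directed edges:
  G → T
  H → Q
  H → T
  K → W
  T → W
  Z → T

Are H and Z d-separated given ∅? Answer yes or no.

Yes — H ⊥ Z | ∅.

Bayes-Ball from H | ∅ reaches {Q,T,W}.
Z ∉ reach(H|∅) ⇒ H ⊥ Z | ∅.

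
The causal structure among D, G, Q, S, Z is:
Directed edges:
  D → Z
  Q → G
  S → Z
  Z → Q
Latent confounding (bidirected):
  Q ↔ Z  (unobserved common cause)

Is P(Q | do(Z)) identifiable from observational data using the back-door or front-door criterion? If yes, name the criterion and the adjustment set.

P(Q|do(Z)): not identifiable (no BD/FD set).

desc(Z)\{Z}={G,Q}; candidates ⊆ {D,S}.
Z↔Q: latent back-door arc(s) into Z.
size 0: {}; under {} Z still reaches {D,G,Q,S} ∋ Q.
size 1: {D}, {S}; under {D} Z still reaches {G,Q,S} ∋ Q.
size 2: {D,S}; under {D,S} Z still reaches {G,Q} ∋ Q.
Z↔Q cannot be blocked by any observed set — no back-door set.
No mediator lies on a directed Z→…→Q path.
Neither criterion identifies P(Q|do(Z)) in this graph.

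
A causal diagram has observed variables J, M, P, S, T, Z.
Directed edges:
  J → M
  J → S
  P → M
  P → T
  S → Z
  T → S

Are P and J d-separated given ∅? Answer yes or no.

Yes — P ⊥ J | ∅.

Bayes-Ball from P | ∅ reaches {M,S,T,Z}.
J ∉ reach(P|∅) ⇒ P ⊥ J | ∅.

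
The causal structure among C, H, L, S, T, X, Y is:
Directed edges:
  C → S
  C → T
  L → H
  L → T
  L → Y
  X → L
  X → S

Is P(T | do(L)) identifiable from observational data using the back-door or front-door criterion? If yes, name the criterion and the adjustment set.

desc(L)\{L}={H,T,Y}; candidates ⊆ {C,S,X}.
∅: L⊥T given ∅ in G with L→· removed — back-door holds.
P(T|do(L)) = P(T|L) — no adjustment needed.

P(T|do(L)): backdoor, adjust for ∅.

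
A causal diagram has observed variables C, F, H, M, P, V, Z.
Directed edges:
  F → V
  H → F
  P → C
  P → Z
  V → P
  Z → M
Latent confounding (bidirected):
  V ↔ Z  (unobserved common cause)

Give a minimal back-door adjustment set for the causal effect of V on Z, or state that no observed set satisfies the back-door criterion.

V→Z: no observed back-door set.

desc(V)\{V}={C,M,P,Z}; candidates ⊆ {F,H}.
V↔Z: latent back-door arc(s) into V.
size 0: {}; under {} V still reaches {F,H,M,Z} ∋ Z.
size 1: {F}, {H}; under {F} V still reaches {M,Z} ∋ Z.
size 2: {F,H}; under {F,H} V still reaches {M,Z} ∋ Z.
V↔Z cannot be blocked by any observed set — no back-door set.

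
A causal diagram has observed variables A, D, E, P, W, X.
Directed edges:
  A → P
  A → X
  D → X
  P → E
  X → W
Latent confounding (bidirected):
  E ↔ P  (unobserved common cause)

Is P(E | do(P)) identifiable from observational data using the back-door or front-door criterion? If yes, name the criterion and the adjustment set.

P(E|do(P)): not identifiable (no BD/FD set).

desc(P)\{P}={E}; candidates ⊆ {A,D,W,X}.
P↔E: latent back-door arc(s) into P.
size 0: {}; under {} P still reaches {A,E,W,X} ∋ E.
size 1: {A}, {D}, {W} …(+1); under {A} P still reaches {E} ∋ E.
size 2: {A,D}, {A,W}, {A,X} …(+3); under {A,D} P still reaches {E} ∋ E.
P↔E cannot be blocked by any observed set — no back-door set.
No mediator lies on a directed P→…→E path.
Neither criterion identifies P(E|do(P)) in this graph.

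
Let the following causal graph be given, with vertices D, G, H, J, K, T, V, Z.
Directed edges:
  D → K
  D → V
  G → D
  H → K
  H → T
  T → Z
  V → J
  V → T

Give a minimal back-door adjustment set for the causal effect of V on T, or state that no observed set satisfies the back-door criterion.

V→T: minimal back-door set ∅.

desc(V)\{V}={J,T,Z}; candidates ⊆ {D,G,H,K}.
∅: V⊥T given ∅ in G with V→· removed — back-door holds.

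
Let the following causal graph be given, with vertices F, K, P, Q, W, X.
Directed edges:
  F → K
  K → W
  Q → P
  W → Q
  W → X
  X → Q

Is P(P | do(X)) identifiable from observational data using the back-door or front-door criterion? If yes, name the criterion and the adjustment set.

desc(X)\{X}={P,Q}; candidates ⊆ {F,K,W}.
size 0: {}; under {} X still reaches {F,K,P,Q,W} ∋ P.
{W}: X⊥P given {W} in G with X→· removed — back-door holds.
P(P|do(X)) = Σ_{W} P(P|X,W)·P(W).

P(P|do(X)): backdoor, adjust for {W}.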